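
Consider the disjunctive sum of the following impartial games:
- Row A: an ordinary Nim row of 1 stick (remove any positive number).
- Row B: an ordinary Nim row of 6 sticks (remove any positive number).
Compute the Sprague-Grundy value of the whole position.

Row A is a plain Nim row of size 1, so its Grundy value is 1.
Row B is a plain Nim row of size 6, so its Grundy value is 6.
The value of a disjunctive sum is the nim-sum of the parts.
Combined value = 1 XOR 6 = 7.

7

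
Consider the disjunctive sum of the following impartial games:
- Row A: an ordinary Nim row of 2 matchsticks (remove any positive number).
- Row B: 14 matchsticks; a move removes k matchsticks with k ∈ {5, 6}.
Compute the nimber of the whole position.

2

Row A is a plain Nim row of size 2, so its Grundy value is 2.
Build the Grundy sequence for row B with g(k) = mex{g(k−s) : s ∈ {5, 6}, s ≤ k}:
k:     0  1  2  3  4  5  6  7  8  9 10 11 12 13 14
g(k):  0  0  0  0  0  1  1  1  1  1  2  0  0  0  0
So g(14) = 0.
By the Sprague-Grundy theorem, the Grundy value of a sum of independent games is the XOR of the component values.
Combined value = 2 XOR 0 = 2.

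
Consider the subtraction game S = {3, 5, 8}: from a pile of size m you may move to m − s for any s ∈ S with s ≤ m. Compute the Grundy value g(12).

0

Grundy values for subtraction set {3, 5, 8}:
k:     0  1  2  3  4  5  6  7  8  9 10 11 12
g(k):  0  0  0  1  1  1  2  2  2  3  3  0  0
So g(12) = 0.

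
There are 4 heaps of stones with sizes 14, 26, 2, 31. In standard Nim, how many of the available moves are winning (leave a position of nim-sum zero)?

3

Nim-sum: 14 XOR 26 XOR 2 XOR 31 = 9.
The overall nim-sum is X = 9. A heap of size p has a winning move iff p XOR X < p (reduce it to p XOR X).
  14: 14 XOR 9 = 7 < 14 — winning move (to 7).
  26: 26 XOR 9 = 19 < 26 — winning move (to 19).
  2: 2 XOR 9 = 11 ≥ 2 — no move.
  31: 31 XOR 9 = 22 < 31 — winning move (to 22).
That gives 3 winning moves.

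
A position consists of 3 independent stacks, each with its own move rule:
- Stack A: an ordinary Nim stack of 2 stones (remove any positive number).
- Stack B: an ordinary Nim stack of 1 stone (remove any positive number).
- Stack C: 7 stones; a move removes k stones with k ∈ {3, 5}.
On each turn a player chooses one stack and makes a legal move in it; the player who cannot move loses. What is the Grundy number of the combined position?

1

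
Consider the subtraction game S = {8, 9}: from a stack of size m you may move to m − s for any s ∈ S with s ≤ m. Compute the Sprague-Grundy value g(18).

0

Build the Grundy sequence with g(k) = mex{g(k−s) : s ∈ {8, 9}, s ≤ k}:
k:     0  1  2  3  4  5  6  7  8  9 10 11 12 13 14 15 16 17 18
g(k):  0  0  0  0  0  0  0  0  1  1  1  1  1  1  1  1  2  0  0
So g(18) = 0.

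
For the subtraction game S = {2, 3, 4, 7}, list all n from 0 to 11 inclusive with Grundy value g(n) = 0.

0, 1, 6, 11

Build the Grundy sequence with g(k) = mex{g(k−s) : s ∈ {2, 3, 4, 7}, s ≤ k}:
g(0) = mex{} = 0
g(1) = mex{} = 0
g(2) = mex{0} = 1
g(3) = mex{0} = 1
g(4) = mex{0,1} = 2
g(5) = mex{0,1} = 2
g(6) = mex{1,2} = 0
g(7) = mex{0,1,2} = 3
g(8) = mex{0,2} = 1
g(9) = mex{0,1,2,3} = 4
g(10) = mex{0,1,3} = 2
g(11) = mex{1,2,3,4} = 0
The P-positions (g = 0) in 0..11 are 0, 1, 6, 11.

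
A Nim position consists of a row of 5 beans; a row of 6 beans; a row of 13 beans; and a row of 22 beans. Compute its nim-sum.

Write each in binary and XOR column by column:
  00101  (5)
  00110  (6)
  01101  (13)
  10110  (22)
  -----
  11000  (24)

24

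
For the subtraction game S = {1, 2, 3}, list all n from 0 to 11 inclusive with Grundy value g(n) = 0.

0, 4, 8

Build the Grundy sequence with g(k) = mex{g(k−s) : s ∈ {1, 2, 3}, s ≤ k}:
k:     0  1  2  3  4  5  6  7  8  9 10 11
g(k):  0  1  2  3  0  1  2  3  0  1  2  3
The P-positions (g = 0) in 0..11 are 0, 4, 8.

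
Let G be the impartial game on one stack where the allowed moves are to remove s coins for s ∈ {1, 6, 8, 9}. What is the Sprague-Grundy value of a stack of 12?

Compute g(0), g(1), … for moves {1, 6, 8, 9}:
k:     0  1  2  3  4  5  6  7  8  9 10 11 12
g(k):  0  1  0  1  0  1  2  0  1  2  3  2  3
So g(12) = 3.

3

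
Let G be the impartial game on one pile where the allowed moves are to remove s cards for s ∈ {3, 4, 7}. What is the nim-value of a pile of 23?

Grundy values for subtraction set {3, 4, 7}:
k:     0  1  2  3  4  5  6  7  8  9 10 11 12 13 14 15 16 17 18 19 20 21 22 23
g(k):  0  0  0  1  1  1  2  2  2  3  0  0  0  1  1  1  2  2  2  3  0  0  0  1
So g(23) = 1.

1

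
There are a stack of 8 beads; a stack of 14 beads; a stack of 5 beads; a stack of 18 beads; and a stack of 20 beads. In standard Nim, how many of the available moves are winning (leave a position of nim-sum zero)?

3

Nim-sum: 8 ⊕ 14 ⊕ 5 ⊕ 18 ⊕ 20 = 5.
The overall nim-sum is X = 5. A stack of size p has a winning move iff p XOR X < p (reduce it to p XOR X).
  8: 8 XOR 5 = 13 ≥ 8 — no move.
  14: 14 XOR 5 = 11 < 14 — winning move (to 11).
  5: 5 XOR 5 = 0 < 5 — winning move (to 0).
  18: 18 XOR 5 = 23 ≥ 18 — no move.
  20: 20 XOR 5 = 17 < 20 — winning move (to 17).
That gives 3 winning moves.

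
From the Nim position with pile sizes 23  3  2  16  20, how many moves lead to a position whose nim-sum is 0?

3

In binary:
  10111  (23)
  00011  (3)
  00010  (2)
  10000  (16)
  10100  (20)
  -----
  10010  (18)
The overall nim-sum is X = 18. A pile of size p has a winning move iff p XOR X < p (reduce it to p XOR X).
  23: 23 XOR 18 = 5 < 23 — winning move (to 5).
  3: 3 XOR 18 = 17 ≥ 3 — no move.
  2: 2 XOR 18 = 16 ≥ 2 — no move.
  16: 16 XOR 18 = 2 < 16 — winning move (to 2).
  20: 20 XOR 18 = 6 < 20 — winning move (to 6).
That gives 3 winning moves.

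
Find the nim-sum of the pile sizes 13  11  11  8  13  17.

Bitwise XOR of the heap sizes:
  01101  (13)
  01011  (11)
  01011  (11)
  01000  (8)
  01101  (13)
  10001  (17)
  -----
  11001  (25)

25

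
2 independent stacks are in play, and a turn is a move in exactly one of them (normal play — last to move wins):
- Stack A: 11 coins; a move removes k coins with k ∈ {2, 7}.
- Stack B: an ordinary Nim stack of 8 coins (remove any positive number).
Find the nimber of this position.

Build the Grundy sequence for stack A with g(k) = mex{g(k−s) : s ∈ {2, 7}, s ≤ k}:
k:     0  1  2  3  4  5  6  7  8  9 10 11
g(k):  0  0  1  1  0  0  1  1  2  0  0  1
So g(11) = 1.
Stack B is a plain Nim stack of size 8, so its Grundy value is 8.
By the Sprague-Grundy theorem, the Grundy value of a sum of independent games is the XOR of the component values.
Combined value = 1 XOR 8 = 9.

9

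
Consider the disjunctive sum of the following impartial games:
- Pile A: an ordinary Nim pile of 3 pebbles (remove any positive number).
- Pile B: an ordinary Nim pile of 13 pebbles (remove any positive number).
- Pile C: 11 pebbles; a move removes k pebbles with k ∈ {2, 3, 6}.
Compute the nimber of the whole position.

Pile A is a plain Nim pile of size 3, so its Grundy value is 3.
Pile B is a plain Nim pile of size 13, so its Grundy value is 13.
Grundy values for pile C (subtraction set {2, 3, 6}):
k:     0  1  2  3  4  5  6  7  8  9 10 11
g(k):  0  0  1  1  2  0  3  1  2  0  0  1
So g(11) = 1.
By the Sprague-Grundy theorem, the Grundy value of a sum of independent games is the XOR of the component values.
Combined value = 3 XOR 13 XOR 1 = 15.

15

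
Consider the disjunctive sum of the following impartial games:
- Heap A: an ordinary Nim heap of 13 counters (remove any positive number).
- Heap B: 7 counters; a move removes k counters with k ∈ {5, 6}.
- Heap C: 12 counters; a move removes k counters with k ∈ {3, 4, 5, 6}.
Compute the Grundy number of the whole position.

Heap A is a plain Nim heap of size 13, so its Grundy value is 13.
For heap B, compute g(0), g(1), … with moves {5, 6}:
k:     0  1  2  3  4  5  6  7
g(k):  0  0  0  0  0  1  1  1
So g(7) = 1.
Grundy values for heap C (subtraction set {3, 4, 5, 6}):
g(0) = mex{} = 0
g(1) = mex{} = 0
g(2) = mex{} = 0
g(3) = mex{0} = 1
g(4) = mex{0} = 1
g(5) = mex{0} = 1
g(6) = mex{0,1} = 2
g(7) = mex{0,1} = 2
g(8) = mex{0,1} = 2
g(9) = mex{1,2} = 0
g(10) = mex{1,2} = 0
g(11) = mex{1,2} = 0
g(12) = mex{0,2} = 1
So g(12) = 1.
By the Sprague-Grundy theorem, the Grundy value of a sum of independent games is the XOR of the component values.
Combined value = 13 ⊕ 1 ⊕ 1 = 13.

13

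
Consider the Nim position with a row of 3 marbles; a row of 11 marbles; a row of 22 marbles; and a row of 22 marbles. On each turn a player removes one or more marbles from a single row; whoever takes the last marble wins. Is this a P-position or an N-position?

N-position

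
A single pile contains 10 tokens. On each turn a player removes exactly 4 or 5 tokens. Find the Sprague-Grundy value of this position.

0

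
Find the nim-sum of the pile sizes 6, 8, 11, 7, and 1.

Write each in binary and XOR column by column:
  0110  (6)
  1000  (8)
  1011  (11)
  0111  (7)
  0001  (1)
  ----
  0011  (3)

3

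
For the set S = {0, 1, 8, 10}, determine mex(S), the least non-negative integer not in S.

2

The values 0, 1 are all present; 2 is the first non-negative integer missing from the set.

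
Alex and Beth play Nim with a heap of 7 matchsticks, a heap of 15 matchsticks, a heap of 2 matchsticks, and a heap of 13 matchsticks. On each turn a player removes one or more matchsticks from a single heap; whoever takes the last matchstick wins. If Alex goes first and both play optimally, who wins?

Alex wins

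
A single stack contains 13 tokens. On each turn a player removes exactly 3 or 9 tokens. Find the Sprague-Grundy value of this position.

0

Grundy values for subtraction set {3, 9}:
g(0) = mex{} = 0
g(1) = mex{} = 0
g(2) = mex{} = 0
g(3) = mex{0} = 1
g(4) = mex{0} = 1
g(5) = mex{0} = 1
g(6) = mex{1} = 0
g(7) = mex{1} = 0
g(8) = mex{1} = 0
g(9) = mex{0} = 1
g(10) = mex{0} = 1
g(11) = mex{0} = 1
g(12) = mex{1} = 0
g(13) = mex{1} = 0
So g(13) = 0.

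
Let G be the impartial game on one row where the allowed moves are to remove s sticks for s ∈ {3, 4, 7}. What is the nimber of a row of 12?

Grundy values for subtraction set {3, 4, 7}:
g(0) = mex{} = 0
g(1) = mex{} = 0
g(2) = mex{} = 0
g(3) = mex{0} = 1
g(4) = mex{0} = 1
g(5) = mex{0} = 1
g(6) = mex{0,1} = 2
g(7) = mex{0,1} = 2
g(8) = mex{0,1} = 2
g(9) = mex{0,1,2} = 3
g(10) = mex{1,2} = 0
g(11) = mex{1,2} = 0
g(12) = mex{1,2,3} = 0
So g(12) = 0.

0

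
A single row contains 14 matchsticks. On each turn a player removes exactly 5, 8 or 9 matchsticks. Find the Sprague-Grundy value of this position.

0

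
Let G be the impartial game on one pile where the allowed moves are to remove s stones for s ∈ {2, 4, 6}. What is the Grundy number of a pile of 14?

3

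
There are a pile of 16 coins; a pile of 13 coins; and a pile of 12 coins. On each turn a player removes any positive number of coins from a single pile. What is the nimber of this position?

17

Write each in binary and XOR column by column:
  10000  (16)
  01101  (13)
  01100  (12)
  -----
  10001  (17)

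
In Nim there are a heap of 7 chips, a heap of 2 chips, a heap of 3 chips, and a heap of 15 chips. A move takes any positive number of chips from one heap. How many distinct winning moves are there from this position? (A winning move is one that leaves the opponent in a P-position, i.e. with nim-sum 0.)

1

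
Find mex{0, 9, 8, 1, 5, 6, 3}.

2

The values 0, 1 are all present; 2 is the first non-negative integer missing from the set.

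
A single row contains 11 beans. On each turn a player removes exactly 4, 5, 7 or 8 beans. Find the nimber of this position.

2

Build the Grundy sequence with g(k) = mex{g(k−s) : s ∈ {4, 5, 7, 8}, s ≤ k}:
k:     0  1  2  3  4  5  6  7  8  9 10 11
g(k):  0  0  0  0  1  1  1  1  2  2  2  2
So g(11) = 2.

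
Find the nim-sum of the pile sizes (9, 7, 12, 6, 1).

Write each in binary and XOR column by column:
  1001  (9)
  0111  (7)
  1100  (12)
  0110  (6)
  0001  (1)
  ----
  0101  (5)

5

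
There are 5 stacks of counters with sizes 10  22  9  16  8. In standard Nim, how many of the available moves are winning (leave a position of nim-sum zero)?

3

Compute the nim-sum pairwise:
10 ^ 22 = 28
28 ^ 9 = 21
21 ^ 16 = 5
5 ^ 8 = 13
The overall nim-sum is X = 13. A stack of size p has a winning move iff p XOR X < p (reduce it to p XOR X).
  10: 10 XOR 13 = 7 < 10 — winning move (to 7).
  22: 22 XOR 13 = 27 ≥ 22 — no move.
  9: 9 XOR 13 = 4 < 9 — winning move (to 4).
  16: 16 XOR 13 = 29 ≥ 16 — no move.
  8: 8 XOR 13 = 5 < 8 — winning move (to 5).
That gives 3 winning moves.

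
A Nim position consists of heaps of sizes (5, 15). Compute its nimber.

Nim-sum: 5 XOR 15 = 10.

10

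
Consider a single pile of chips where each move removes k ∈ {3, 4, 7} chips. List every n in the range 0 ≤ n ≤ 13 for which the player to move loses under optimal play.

Compute g(0), g(1), … for moves {3, 4, 7}:
k:     0  1  2  3  4  5  6  7  8  9 10 11 12 13
g(k):  0  0  0  1  1  1  2  2  2  3  0  0  0  1
The P-positions (g = 0) in 0..13 are 0, 1, 2, 10, 11, 12.

0, 1, 2, 10, 11, 12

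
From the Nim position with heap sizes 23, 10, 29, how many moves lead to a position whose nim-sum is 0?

0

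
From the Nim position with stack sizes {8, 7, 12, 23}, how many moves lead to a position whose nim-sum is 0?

1

In binary:
  01000  (8)
  00111  (7)
  01100  (12)
  10111  (23)
  -----
  10100  (20)
The overall nim-sum is X = 20. A stack of size p has a winning move iff p XOR X < p (reduce it to p XOR X).
  8: 8 XOR 20 = 28 ≥ 8 — no move.
  7: 7 XOR 20 = 19 ≥ 7 — no move.
  12: 12 XOR 20 = 24 ≥ 12 — no move.
  23: 23 XOR 20 = 3 < 23 — winning move (to 3).
That gives 1 winning move.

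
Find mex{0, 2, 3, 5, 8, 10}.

0 is in the set but 1 is not, so the mex is 1.

1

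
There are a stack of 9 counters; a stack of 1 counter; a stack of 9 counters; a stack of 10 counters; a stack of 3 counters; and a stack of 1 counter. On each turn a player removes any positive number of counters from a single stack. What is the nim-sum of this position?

Nim-sum: 9 XOR 1 XOR 9 XOR 10 XOR 3 XOR 1 = 9.

9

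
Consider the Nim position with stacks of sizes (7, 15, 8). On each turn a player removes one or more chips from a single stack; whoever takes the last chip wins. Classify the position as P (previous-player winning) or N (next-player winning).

P-position

Nim-sum: 7 ⊕ 15 ⊕ 8 = 0.
The nim-sum is 0, so this is a P-position: the player to move is in a losing position under optimal play.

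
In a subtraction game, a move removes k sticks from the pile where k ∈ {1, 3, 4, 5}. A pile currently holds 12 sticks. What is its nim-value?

Build the Grundy sequence with g(k) = mex{g(k−s) : s ∈ {1, 3, 4, 5}, s ≤ k}:
k:     0  1  2  3  4  5  6  7  8  9 10 11 12
g(k):  0  1  0  1  2  3  2  3  0  1  0  1  2
So g(12) = 2.

2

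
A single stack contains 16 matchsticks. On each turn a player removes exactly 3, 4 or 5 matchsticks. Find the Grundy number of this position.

0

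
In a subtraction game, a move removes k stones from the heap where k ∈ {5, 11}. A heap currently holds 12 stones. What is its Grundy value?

2

Build the Grundy sequence with g(k) = mex{g(k−s) : s ∈ {5, 11}, s ≤ k}:
g(0) = mex{} = 0
g(1) = mex{} = 0
g(2) = mex{} = 0
g(3) = mex{} = 0
g(4) = mex{} = 0
g(5) = mex{0} = 1
g(6) = mex{0} = 1
g(7) = mex{0} = 1
g(8) = mex{0} = 1
g(9) = mex{0} = 1
g(10) = mex{1} = 0
g(11) = mex{0,1} = 2
g(12) = mex{0,1} = 2
So g(12) = 2.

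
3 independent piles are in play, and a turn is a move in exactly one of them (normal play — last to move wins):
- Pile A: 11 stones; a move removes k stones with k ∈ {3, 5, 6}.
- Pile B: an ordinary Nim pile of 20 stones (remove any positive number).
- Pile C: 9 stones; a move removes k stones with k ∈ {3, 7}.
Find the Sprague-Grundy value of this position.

21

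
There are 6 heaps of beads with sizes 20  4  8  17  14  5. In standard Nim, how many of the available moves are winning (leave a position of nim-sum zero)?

1

In binary:
  10100  (20)
  00100  (4)
  01000  (8)
  10001  (17)
  01110  (14)
  00101  (5)
  -----
  00010  (2)
The overall nim-sum is X = 2. A heap of size p has a winning move iff p XOR X < p (reduce it to p XOR X).
  20: 20 XOR 2 = 22 ≥ 20 — no move.
  4: 4 XOR 2 = 6 ≥ 4 — no move.
  8: 8 XOR 2 = 10 ≥ 8 — no move.
  17: 17 XOR 2 = 19 ≥ 17 — no move.
  14: 14 XOR 2 = 12 < 14 — winning move (to 12).
  5: 5 XOR 2 = 7 ≥ 5 — no move.
That gives 1 winning move.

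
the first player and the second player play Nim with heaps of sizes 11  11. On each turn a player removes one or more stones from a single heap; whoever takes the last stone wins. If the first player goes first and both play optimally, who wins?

the second player wins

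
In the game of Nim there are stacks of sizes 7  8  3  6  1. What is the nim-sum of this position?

11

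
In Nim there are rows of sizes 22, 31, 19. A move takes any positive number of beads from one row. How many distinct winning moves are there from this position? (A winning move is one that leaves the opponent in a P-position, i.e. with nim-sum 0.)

Nim-sum: 22 XOR 31 XOR 19 = 26.
The overall nim-sum is X = 26. A row of size p has a winning move iff p XOR X < p (reduce it to p XOR X).
  22: 22 XOR 26 = 12 < 22 — winning move (to 12).
  31: 31 XOR 26 = 5 < 31 — winning move (to 5).
  19: 19 XOR 26 = 9 < 19 — winning move (to 9).
That gives 3 winning moves.

3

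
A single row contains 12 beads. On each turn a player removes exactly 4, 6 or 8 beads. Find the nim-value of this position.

Compute g(0), g(1), … for moves {4, 6, 8}:
g(0) = mex{} = 0
g(1) = mex{} = 0
g(2) = mex{} = 0
g(3) = mex{} = 0
g(4) = mex{0} = 1
g(5) = mex{0} = 1
g(6) = mex{0} = 1
g(7) = mex{0} = 1
g(8) = mex{0,1} = 2
g(9) = mex{0,1} = 2
g(10) = mex{0,1} = 2
g(11) = mex{0,1} = 2
g(12) = mex{1,2} = 0
So g(12) = 0.

0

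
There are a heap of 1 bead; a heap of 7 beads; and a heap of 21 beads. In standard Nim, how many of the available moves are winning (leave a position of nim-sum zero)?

1

Bitwise XOR of the heap sizes:
  00001  (1)
  00111  (7)
  10101  (21)
  -----
  10011  (19)
The overall nim-sum is X = 19. A heap of size p has a winning move iff p XOR X < p (reduce it to p XOR X).
  1: 1 XOR 19 = 18 ≥ 1 — no move.
  7: 7 XOR 19 = 20 ≥ 7 — no move.
  21: 21 XOR 19 = 6 < 21 — winning move (to 6).
That gives 1 winning move.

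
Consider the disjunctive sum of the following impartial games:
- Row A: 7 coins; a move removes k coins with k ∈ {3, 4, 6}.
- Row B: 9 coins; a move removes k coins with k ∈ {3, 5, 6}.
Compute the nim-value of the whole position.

2

Grundy values for row A (subtraction set {3, 4, 6}):
g(0) = mex{} = 0
g(1) = mex{} = 0
g(2) = mex{} = 0
g(3) = mex{0} = 1
g(4) = mex{0} = 1
g(5) = mex{0} = 1
g(6) = mex{0,1} = 2
g(7) = mex{0,1} = 2
So g(7) = 2.
Build the Grundy sequence for row B with g(k) = mex{g(k−s) : s ∈ {3, 5, 6}, s ≤ k}:
g(0) = mex{} = 0
g(1) = mex{} = 0
g(2) = mex{} = 0
g(3) = mex{0} = 1
g(4) = mex{0} = 1
g(5) = mex{0} = 1
g(6) = mex{0,1} = 2
g(7) = mex{0,1} = 2
g(8) = mex{0,1} = 2
g(9) = mex{1,2} = 0
So g(9) = 0.
By the Sprague-Grundy theorem, the Grundy value of a sum of independent games is the XOR of the component values.
Combined value = 2 ⊕ 0 = 2.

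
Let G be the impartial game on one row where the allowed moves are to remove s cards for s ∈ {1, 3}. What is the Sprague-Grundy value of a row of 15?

1

Build the Grundy sequence with g(k) = mex{g(k−s) : s ∈ {1, 3}, s ≤ k}:
k:     0  1  2  3  4  5  6  7  8  9 10 11 12 13 14 15
g(k):  0  1  0  1  0  1  0  1  0  1  0  1  0  1  0  1
So g(15) = 1.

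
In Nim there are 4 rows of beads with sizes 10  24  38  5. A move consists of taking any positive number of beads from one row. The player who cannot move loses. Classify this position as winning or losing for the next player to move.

Winning position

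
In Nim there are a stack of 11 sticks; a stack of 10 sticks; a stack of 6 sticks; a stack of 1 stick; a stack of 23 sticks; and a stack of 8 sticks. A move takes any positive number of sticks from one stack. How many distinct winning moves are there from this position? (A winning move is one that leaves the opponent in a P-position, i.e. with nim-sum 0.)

Write each in binary and XOR column by column:
  01011  (11)
  01010  (10)
  00110  (6)
  00001  (1)
  10111  (23)
  01000  (8)
  -----
  11001  (25)
The overall nim-sum is X = 25. A stack of size p has a winning move iff p XOR X < p (reduce it to p XOR X).
  11: 11 XOR 25 = 18 ≥ 11 — no move.
  10: 10 XOR 25 = 19 ≥ 10 — no move.
  6: 6 XOR 25 = 31 ≥ 6 — no move.
  1: 1 XOR 25 = 24 ≥ 1 — no move.
  23: 23 XOR 25 = 14 < 23 — winning move (to 14).
  8: 8 XOR 25 = 17 ≥ 8 — no move.
That gives 1 winning move.

1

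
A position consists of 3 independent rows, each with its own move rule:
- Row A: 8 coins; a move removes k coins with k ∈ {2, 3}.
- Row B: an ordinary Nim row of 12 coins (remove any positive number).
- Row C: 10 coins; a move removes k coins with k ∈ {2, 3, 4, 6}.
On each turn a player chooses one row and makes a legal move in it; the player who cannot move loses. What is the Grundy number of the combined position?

12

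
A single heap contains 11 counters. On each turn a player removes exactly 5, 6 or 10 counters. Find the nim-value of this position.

2

Grundy values for subtraction set {5, 6, 10}:
g(0) = mex{} = 0
g(1) = mex{} = 0
g(2) = mex{} = 0
g(3) = mex{} = 0
g(4) = mex{} = 0
g(5) = mex{0} = 1
g(6) = mex{0} = 1
g(7) = mex{0} = 1
g(8) = mex{0} = 1
g(9) = mex{0} = 1
g(10) = mex{0,1} = 2
g(11) = mex{0,1} = 2
So g(11) = 2.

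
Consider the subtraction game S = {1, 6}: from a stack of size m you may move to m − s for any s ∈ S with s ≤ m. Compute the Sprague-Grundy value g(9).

Compute g(0), g(1), … for moves {1, 6}:
k:     0  1  2  3  4  5  6  7  8  9
g(k):  0  1  0  1  0  1  2  0  1  0
So g(9) = 0.

0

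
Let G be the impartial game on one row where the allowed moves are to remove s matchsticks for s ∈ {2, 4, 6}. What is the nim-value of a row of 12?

2

Grundy values for subtraction set {2, 4, 6}:
g(0) = mex{} = 0
g(1) = mex{} = 0
g(2) = mex{0} = 1
g(3) = mex{0} = 1
g(4) = mex{0,1} = 2
g(5) = mex{0,1} = 2
g(6) = mex{0,1,2} = 3
g(7) = mex{0,1,2} = 3
g(8) = mex{1,2,3} = 0
g(9) = mex{1,2,3} = 0
g(10) = mex{0,2,3} = 1
g(11) = mex{0,2,3} = 1
g(12) = mex{0,1,3} = 2
So g(12) = 2.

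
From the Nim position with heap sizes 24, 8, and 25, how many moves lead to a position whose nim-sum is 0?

3

Nim-sum: 24 ^ 8 ^ 25 = 9.
The overall nim-sum is X = 9. A heap of size p has a winning move iff p XOR X < p (reduce it to p XOR X).
  24: 24 XOR 9 = 17 < 24 — winning move (to 17).
  8: 8 XOR 9 = 1 < 8 — winning move (to 1).
  25: 25 XOR 9 = 16 < 25 — winning move (to 16).
That gives 3 winning moves.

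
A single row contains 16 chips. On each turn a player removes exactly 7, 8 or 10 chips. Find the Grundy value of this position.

2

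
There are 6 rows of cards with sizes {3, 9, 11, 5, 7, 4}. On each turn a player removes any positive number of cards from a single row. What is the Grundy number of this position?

7

Nim-sum: 3 XOR 9 XOR 11 XOR 5 XOR 7 XOR 4 = 7.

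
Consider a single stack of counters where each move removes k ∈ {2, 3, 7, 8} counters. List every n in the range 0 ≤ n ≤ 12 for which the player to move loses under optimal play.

Build the Grundy sequence with g(k) = mex{g(k−s) : s ∈ {2, 3, 7, 8}, s ≤ k}:
k:     0  1  2  3  4  5  6  7  8  9 10 11 12
g(k):  0  0  1  1  2  0  0  1  1  2  0  0  1
The P-positions (g = 0) in 0..12 are 0, 1, 5, 6, 10, 11.

0, 1, 5, 6, 10, 11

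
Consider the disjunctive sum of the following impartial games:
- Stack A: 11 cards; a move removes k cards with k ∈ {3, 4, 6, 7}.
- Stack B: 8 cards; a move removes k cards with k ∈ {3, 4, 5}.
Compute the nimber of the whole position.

0

Grundy values for stack A (subtraction set {3, 4, 6, 7}):
g(0) = mex{} = 0
g(1) = mex{} = 0
g(2) = mex{} = 0
g(3) = mex{0} = 1
g(4) = mex{0} = 1
g(5) = mex{0} = 1
g(6) = mex{0,1} = 2
g(7) = mex{0,1} = 2
g(8) = mex{0,1} = 2
g(9) = mex{0,1,2} = 3
g(10) = mex{1,2} = 0
g(11) = mex{1,2} = 0
So g(11) = 0.
Grundy values for stack B (subtraction set {3, 4, 5}):
g(0) = mex{} = 0
g(1) = mex{} = 0
g(2) = mex{} = 0
g(3) = mex{0} = 1
g(4) = mex{0} = 1
g(5) = mex{0} = 1
g(6) = mex{0,1} = 2
g(7) = mex{0,1} = 2
g(8) = mex{1} = 0
So g(8) = 0.
The value of a disjunctive sum is the nim-sum of the parts.
Combined value = 0 ⊕ 0 = 0.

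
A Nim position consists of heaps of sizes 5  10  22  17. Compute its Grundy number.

8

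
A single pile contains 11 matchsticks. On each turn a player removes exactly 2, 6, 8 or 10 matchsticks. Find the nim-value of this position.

Compute g(0), g(1), … for moves {2, 6, 8, 10}:
k:     0  1  2  3  4  5  6  7  8  9 10 11
g(k):  0  0  1  1  0  0  1  1  2  2  3  3
So g(11) = 3.

3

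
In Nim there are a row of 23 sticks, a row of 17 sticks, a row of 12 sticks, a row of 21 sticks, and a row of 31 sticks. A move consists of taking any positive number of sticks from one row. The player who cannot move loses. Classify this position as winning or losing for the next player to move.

Losing position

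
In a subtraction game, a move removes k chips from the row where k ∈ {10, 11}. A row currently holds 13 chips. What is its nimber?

Compute g(0), g(1), … for moves {10, 11}:
g(0) = mex{} = 0
g(1) = mex{} = 0
g(2) = mex{} = 0
g(3) = mex{} = 0
g(4) = mex{} = 0
g(5) = mex{} = 0
g(6) = mex{} = 0
g(7) = mex{} = 0
g(8) = mex{} = 0
g(9) = mex{} = 0
g(10) = mex{0} = 1
g(11) = mex{0} = 1
g(12) = mex{0} = 1
g(13) = mex{0} = 1
So g(13) = 1.

1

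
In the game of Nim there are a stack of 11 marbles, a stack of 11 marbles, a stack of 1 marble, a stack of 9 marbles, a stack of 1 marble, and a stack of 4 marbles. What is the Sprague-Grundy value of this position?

In binary:
  1011  (11)
  1011  (11)
  0001  (1)
  1001  (9)
  0001  (1)
  0100  (4)
  ----
  1101  (13)

13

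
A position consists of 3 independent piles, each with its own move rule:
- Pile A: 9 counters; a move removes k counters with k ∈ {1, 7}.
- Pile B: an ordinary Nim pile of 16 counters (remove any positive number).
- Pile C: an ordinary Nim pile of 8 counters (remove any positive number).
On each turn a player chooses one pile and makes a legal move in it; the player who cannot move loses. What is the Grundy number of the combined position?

25

For pile A, compute g(0), g(1), … with moves {1, 7}:
k:     0  1  2  3  4  5  6  7  8  9
g(k):  0  1  0  1  0  1  0  1  0  1
So g(9) = 1.
Pile B is a plain Nim pile of size 16, so its Grundy value is 16.
Pile C is a plain Nim pile of size 8, so its Grundy value is 8.
By the Sprague-Grundy theorem, the Grundy value of a sum of independent games is the XOR of the component values.
Combined value = 1 ⊕ 16 ⊕ 8 = 25.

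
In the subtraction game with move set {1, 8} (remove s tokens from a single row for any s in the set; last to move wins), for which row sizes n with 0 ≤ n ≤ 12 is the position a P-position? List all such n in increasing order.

0, 2, 4, 6, 9, 11

Grundy values for subtraction set {1, 8}:
k:     0  1  2  3  4  5  6  7  8  9 10 11 12
g(k):  0  1  0  1  0  1  0  1  2  0  1  0  1
The P-positions (g = 0) in 0..12 are 0, 2, 4, 6, 9, 11.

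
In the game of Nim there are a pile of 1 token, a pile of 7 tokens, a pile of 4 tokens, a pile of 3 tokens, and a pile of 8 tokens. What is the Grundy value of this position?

9

Nim-sum: 1 ^ 7 ^ 4 ^ 3 ^ 8 = 9.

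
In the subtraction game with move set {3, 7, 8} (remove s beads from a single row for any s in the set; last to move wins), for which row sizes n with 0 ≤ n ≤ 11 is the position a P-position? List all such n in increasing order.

0, 1, 2, 6, 11

Compute g(0), g(1), … for moves {3, 7, 8}:
k:     0  1  2  3  4  5  6  7  8  9 10 11
g(k):  0  0  0  1  1  1  0  2  2  1  3  0
The P-positions (g = 0) in 0..11 are 0, 1, 2, 6, 11.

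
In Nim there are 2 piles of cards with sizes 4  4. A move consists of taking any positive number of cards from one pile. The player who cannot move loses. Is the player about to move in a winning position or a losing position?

Losing position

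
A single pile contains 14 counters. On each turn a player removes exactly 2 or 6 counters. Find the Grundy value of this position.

Compute g(0), g(1), … for moves {2, 6}:
g(0) = mex{} = 0
g(1) = mex{} = 0
g(2) = mex{0} = 1
g(3) = mex{0} = 1
g(4) = mex{1} = 0
g(5) = mex{1} = 0
g(6) = mex{0} = 1
g(7) = mex{0} = 1
g(8) = mex{1} = 0
g(9) = mex{1} = 0
g(10) = mex{0} = 1
g(11) = mex{0} = 1
g(12) = mex{1} = 0
g(13) = mex{1} = 0
g(14) = mex{0} = 1
So g(14) = 1.

1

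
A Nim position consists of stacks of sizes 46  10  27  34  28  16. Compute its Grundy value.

17

Bitwise XOR of the heap sizes:
  101110  (46)
  001010  (10)
  011011  (27)
  100010  (34)
  011100  (28)
  010000  (16)
  ------
  010001  (17)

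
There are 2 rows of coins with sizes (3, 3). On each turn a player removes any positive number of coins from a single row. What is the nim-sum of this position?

0

Nim-sum: 3 XOR 3 = 0.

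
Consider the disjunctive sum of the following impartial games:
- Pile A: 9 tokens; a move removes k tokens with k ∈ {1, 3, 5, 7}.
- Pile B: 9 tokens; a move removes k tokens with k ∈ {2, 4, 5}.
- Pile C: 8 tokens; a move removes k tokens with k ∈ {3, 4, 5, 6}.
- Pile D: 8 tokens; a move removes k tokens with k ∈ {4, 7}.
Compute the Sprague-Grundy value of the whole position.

0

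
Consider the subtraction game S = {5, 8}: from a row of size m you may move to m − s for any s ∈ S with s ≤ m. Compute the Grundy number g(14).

Grundy values for subtraction set {5, 8}:
g(0) = mex{} = 0
g(1) = mex{} = 0
g(2) = mex{} = 0
g(3) = mex{} = 0
g(4) = mex{} = 0
g(5) = mex{0} = 1
g(6) = mex{0} = 1
g(7) = mex{0} = 1
g(8) = mex{0} = 1
g(9) = mex{0} = 1
g(10) = mex{0,1} = 2
g(11) = mex{0,1} = 2
g(12) = mex{0,1} = 2
g(13) = mex{1} = 0
g(14) = mex{1} = 0
So g(14) = 0.

0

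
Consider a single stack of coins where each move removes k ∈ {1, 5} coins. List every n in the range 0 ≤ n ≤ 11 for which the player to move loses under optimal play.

0, 2, 4, 6, 8, 10

Grundy values for subtraction set {1, 5}:
k:     0  1  2  3  4  5  6  7  8  9 10 11
g(k):  0  1  0  1  0  1  0  1  0  1  0  1
The P-positions (g = 0) in 0..11 are 0, 2, 4, 6, 8, 10.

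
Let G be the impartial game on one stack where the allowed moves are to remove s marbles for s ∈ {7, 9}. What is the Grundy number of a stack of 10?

Build the Grundy sequence with g(k) = mex{g(k−s) : s ∈ {7, 9}, s ≤ k}:
g(0) = mex{} = 0
g(1) = mex{} = 0
g(2) = mex{} = 0
g(3) = mex{} = 0
g(4) = mex{} = 0
g(5) = mex{} = 0
g(6) = mex{} = 0
g(7) = mex{0} = 1
g(8) = mex{0} = 1
g(9) = mex{0} = 1
g(10) = mex{0} = 1
So g(10) = 1.

1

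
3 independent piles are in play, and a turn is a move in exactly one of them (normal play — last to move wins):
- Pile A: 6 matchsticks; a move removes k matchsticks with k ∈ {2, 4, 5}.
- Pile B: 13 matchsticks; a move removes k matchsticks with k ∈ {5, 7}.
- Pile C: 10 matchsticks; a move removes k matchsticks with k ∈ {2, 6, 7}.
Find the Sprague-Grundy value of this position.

Grundy values for pile A (subtraction set {2, 4, 5}):
g(0) = mex{} = 0
g(1) = mex{} = 0
g(2) = mex{0} = 1
g(3) = mex{0} = 1
g(4) = mex{0,1} = 2
g(5) = mex{0,1} = 2
g(6) = mex{0,1,2} = 3
So g(6) = 3.
For pile B, compute g(0), g(1), … with moves {5, 7}:
g(0) = mex{} = 0
g(1) = mex{} = 0
g(2) = mex{} = 0
g(3) = mex{} = 0
g(4) = mex{} = 0
g(5) = mex{0} = 1
g(6) = mex{0} = 1
g(7) = mex{0} = 1
g(8) = mex{0} = 1
g(9) = mex{0} = 1
g(10) = mex{0,1} = 2
g(11) = mex{0,1} = 2
g(12) = mex{1} = 0
g(13) = mex{1} = 0
So g(13) = 0.
Build the Grundy sequence for pile C with g(k) = mex{g(k−s) : s ∈ {2, 6, 7}, s ≤ k}:
k:     0  1  2  3  4  5  6  7  8  9 10
g(k):  0  0  1  1  0  0  1  1  2  0  3
So g(10) = 3.
By the Sprague-Grundy theorem, the Grundy value of a sum of independent games is the XOR of the component values.
Combined value = 3 XOR 0 XOR 3 = 0.

0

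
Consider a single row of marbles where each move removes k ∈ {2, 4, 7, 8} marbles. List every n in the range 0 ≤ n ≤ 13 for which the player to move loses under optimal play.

0, 1, 6, 11, 12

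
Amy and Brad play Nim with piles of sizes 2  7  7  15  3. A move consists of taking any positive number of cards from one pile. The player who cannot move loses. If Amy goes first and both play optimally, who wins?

Amy wins

Nim-sum: 2 ⊕ 7 ⊕ 7 ⊕ 15 ⊕ 3 = 14.
The nim-sum is 14 ≠ 0, so this is an N-position: the player to move can win; Amy has a winning move.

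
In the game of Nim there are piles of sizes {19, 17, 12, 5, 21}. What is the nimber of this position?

30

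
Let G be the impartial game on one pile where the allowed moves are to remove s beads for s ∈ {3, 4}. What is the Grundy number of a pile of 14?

0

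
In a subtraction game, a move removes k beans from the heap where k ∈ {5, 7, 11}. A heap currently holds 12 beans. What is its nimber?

Compute g(0), g(1), … for moves {5, 7, 11}:
g(0) = mex{} = 0
g(1) = mex{} = 0
g(2) = mex{} = 0
g(3) = mex{} = 0
g(4) = mex{} = 0
g(5) = mex{0} = 1
g(6) = mex{0} = 1
g(7) = mex{0} = 1
g(8) = mex{0} = 1
g(9) = mex{0} = 1
g(10) = mex{0,1} = 2
g(11) = mex{0,1} = 2
g(12) = mex{0,1} = 2
So g(12) = 2.

2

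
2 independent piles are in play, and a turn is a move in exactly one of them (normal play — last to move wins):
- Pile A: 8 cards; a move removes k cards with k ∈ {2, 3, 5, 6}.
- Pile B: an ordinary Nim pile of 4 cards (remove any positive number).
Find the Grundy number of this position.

4

For pile A, compute g(0), g(1), … with moves {2, 3, 5, 6}:
g(0) = mex{} = 0
g(1) = mex{} = 0
g(2) = mex{0} = 1
g(3) = mex{0} = 1
g(4) = mex{0,1} = 2
g(5) = mex{0,1} = 2
g(6) = mex{0,1,2} = 3
g(7) = mex{0,1,2} = 3
g(8) = mex{1,2,3} = 0
So g(8) = 0.
Pile B is a plain Nim pile of size 4, so its Grundy value is 4.
By the Sprague-Grundy theorem, the Grundy value of a sum of independent games is the XOR of the component values.
Combined value = 0 XOR 4 = 4.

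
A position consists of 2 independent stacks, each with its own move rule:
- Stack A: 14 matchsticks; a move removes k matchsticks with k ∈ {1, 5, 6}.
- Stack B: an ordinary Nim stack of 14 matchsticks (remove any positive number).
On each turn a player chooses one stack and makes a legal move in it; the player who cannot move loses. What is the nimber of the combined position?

15

Grundy values for stack A (subtraction set {1, 5, 6}):
g(0) = mex{} = 0
g(1) = mex{0} = 1
g(2) = mex{1} = 0
g(3) = mex{0} = 1
g(4) = mex{1} = 0
g(5) = mex{0} = 1
g(6) = mex{0,1} = 2
g(7) = mex{0,1,2} = 3
g(8) = mex{0,1,3} = 2
g(9) = mex{0,1,2} = 3
g(10) = mex{0,1,3} = 2
g(11) = mex{1,2} = 0
g(12) = mex{0,2,3} = 1
g(13) = mex{1,2,3} = 0
g(14) = mex{0,2,3} = 1
So g(14) = 1.
Stack B is a plain Nim stack of size 14, so its Grundy value is 14.
The value of a disjunctive sum is the nim-sum of the parts.
Combined value = 1 ⊕ 14 = 15.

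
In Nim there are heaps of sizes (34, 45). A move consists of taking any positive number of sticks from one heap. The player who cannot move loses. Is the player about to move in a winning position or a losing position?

Nim-sum: 34 XOR 45 = 15.
The nim-sum is 15 ≠ 0, so this is an N-position: the player to move can win.

Winning position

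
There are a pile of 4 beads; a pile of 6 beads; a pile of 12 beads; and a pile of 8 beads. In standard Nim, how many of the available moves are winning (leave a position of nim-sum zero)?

3

Nim-sum: 4 ^ 6 ^ 12 ^ 8 = 6.
The overall nim-sum is X = 6. A pile of size p has a winning move iff p XOR X < p (reduce it to p XOR X).
  4: 4 XOR 6 = 2 < 4 — winning move (to 2).
  6: 6 XOR 6 = 0 < 6 — winning move (to 0).
  12: 12 XOR 6 = 10 < 12 — winning move (to 10).
  8: 8 XOR 6 = 14 ≥ 8 — no move.
That gives 3 winning moves.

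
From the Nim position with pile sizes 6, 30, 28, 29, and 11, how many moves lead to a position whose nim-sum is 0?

3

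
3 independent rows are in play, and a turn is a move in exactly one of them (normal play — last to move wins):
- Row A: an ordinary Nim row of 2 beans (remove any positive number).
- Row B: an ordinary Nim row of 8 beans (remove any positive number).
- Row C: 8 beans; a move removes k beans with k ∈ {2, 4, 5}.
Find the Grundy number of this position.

Row A is a plain Nim row of size 2, so its Grundy value is 2.
Row B is a plain Nim row of size 8, so its Grundy value is 8.
Build the Grundy sequence for row C with g(k) = mex{g(k−s) : s ∈ {2, 4, 5}, s ≤ k}:
k:     0  1  2  3  4  5  6  7  8
g(k):  0  0  1  1  2  2  3  0  0
So g(8) = 0.
The value of a disjunctive sum is the nim-sum of the parts.
Combined value = 2 XOR 8 XOR 0 = 10.

10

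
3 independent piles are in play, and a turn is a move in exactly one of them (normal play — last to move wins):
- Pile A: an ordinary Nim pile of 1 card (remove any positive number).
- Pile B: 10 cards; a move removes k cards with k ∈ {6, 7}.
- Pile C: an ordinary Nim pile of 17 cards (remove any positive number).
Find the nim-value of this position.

17

Pile A is a plain Nim pile of size 1, so its Grundy value is 1.
For pile B, compute g(0), g(1), … with moves {6, 7}:
k:     0  1  2  3  4  5  6  7  8  9 10
g(k):  0  0  0  0  0  0  1  1  1  1  1
So g(10) = 1.
Pile C is a plain Nim pile of size 17, so its Grundy value is 17.
The value of a disjunctive sum is the nim-sum of the parts.
Combined value = 1 XOR 1 XOR 17 = 17.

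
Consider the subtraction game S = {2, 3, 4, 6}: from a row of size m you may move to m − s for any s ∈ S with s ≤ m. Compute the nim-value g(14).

3

Build the Grundy sequence with g(k) = mex{g(k−s) : s ∈ {2, 3, 4, 6}, s ≤ k}:
g(0) = mex{} = 0
g(1) = mex{} = 0
g(2) = mex{0} = 1
g(3) = mex{0} = 1
g(4) = mex{0,1} = 2
g(5) = mex{0,1} = 2
g(6) = mex{0,1,2} = 3
g(7) = mex{0,1,2} = 3
g(8) = mex{1,2,3} = 0
g(9) = mex{1,2,3} = 0
g(10) = mex{0,2,3} = 1
g(11) = mex{0,2,3} = 1
g(12) = mex{0,1,3} = 2
g(13) = mex{0,1,3} = 2
g(14) = mex{0,1,2} = 3
So g(14) = 3.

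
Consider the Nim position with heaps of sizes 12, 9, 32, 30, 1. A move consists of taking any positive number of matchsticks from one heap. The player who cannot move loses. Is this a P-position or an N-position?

Write each in binary and XOR column by column:
  001100  (12)
  001001  (9)
  100000  (32)
  011110  (30)
  000001  (1)
  ------
  111010  (58)
The nim-sum is 58 ≠ 0, so this is an N-position: the player to move can win.

N-position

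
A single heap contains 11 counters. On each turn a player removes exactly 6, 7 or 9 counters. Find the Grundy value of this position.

1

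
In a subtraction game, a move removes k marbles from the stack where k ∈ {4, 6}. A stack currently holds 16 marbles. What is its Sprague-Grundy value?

1

Grundy values for subtraction set {4, 6}:
k:     0  1  2  3  4  5  6  7  8  9 10 11 12 13 14 15 16
g(k):  0  0  0  0  1  1  1  1  2  2  0  0  0  0  1  1  1
So g(16) = 1.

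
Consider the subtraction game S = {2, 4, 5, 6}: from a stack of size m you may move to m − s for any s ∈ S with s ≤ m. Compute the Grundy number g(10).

1

Compute g(0), g(1), … for moves {2, 4, 5, 6}:
k:     0  1  2  3  4  5  6  7  8  9 10
g(k):  0  0  1  1  2  2  3  3  0  0  1
So g(10) = 1.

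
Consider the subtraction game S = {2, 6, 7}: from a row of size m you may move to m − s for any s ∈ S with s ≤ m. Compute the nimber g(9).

0

Build the Grundy sequence with g(k) = mex{g(k−s) : s ∈ {2, 6, 7}, s ≤ k}:
k:     0  1  2  3  4  5  6  7  8  9
g(k):  0  0  1  1  0  0  1  1  2  0
So g(9) = 0.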